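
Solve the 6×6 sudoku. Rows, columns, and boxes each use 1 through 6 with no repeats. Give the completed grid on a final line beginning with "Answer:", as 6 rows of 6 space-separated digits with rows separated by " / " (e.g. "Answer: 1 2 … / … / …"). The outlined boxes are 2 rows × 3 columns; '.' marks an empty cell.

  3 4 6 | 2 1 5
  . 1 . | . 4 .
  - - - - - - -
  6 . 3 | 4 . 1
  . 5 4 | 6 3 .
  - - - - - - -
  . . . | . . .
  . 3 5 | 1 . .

Step 1. [r4c6∈{2}] only 2 remains possible at r4c6, so r4c6=2.
Step 2. [r5c2∈{2,6}] in col 2, 6 fits only at r5c2 ⇒ r5c2=6.
Step 3. [r5c3∈{1,2}] col 3 places 1 nowhere but r5c3 ⇒ r5c3=1.
Step 4. [r5c4∈{3,5}] col 4 places 5 nowhere but r5c4. So r5c4=5.
Step 5. [r2c6∈{3,6}] 6 has one home in row 2: r2c6, so r2c6=6.
Step 6. [r6c6∈{4}] nothing but 4 survives at r6c6. So r6c6=4.
Step 7. [r6c1∈{2}] only 2 remains possible at r6c1, so r6c1=2.
Step 8. [r6c5∈{6}] r6c5's peers cover all but 6, so r6c5=6.
Step 9. [r5c1∈{4}] r5c1's peers cover all but 4. So r5c1=4.
Step 10. [r2c4∈{3}] r2c4's peers cover all but 3. So r2c4=3.
Step 11. [r2c3∈{2}] r2c3 has the single candidate 2, so r2c3=2.
Step 12. [r5c6∈{3}] only 3 remains possible at r5c6, so r5c6=3.
Step 13. [r4c1∈{1}] only 1 remains possible at r4c1 ⇒ r4c1=1.
Step 14. [r2c1∈{5}] r2c1's peers cover all but 5. So r2c1=5.
Step 15. [r3c5∈{5}] nothing but 5 survives at r3c5 ⇒ r3c5=5.
Step 16. [r3c2∈{2}] r3c2's peers cover all but 2, so r3c2=2.
Step 17. [r5c5∈{2}] nothing but 2 survives at r5c5. So r5c5=2.

Answer: 3 4 6 2 1 5 / 5 1 2 3 4 6 / 6 2 3 4 5 1 / 1 5 4 6 3 2 / 4 6 1 5 2 3 / 2 3 5 1 6 4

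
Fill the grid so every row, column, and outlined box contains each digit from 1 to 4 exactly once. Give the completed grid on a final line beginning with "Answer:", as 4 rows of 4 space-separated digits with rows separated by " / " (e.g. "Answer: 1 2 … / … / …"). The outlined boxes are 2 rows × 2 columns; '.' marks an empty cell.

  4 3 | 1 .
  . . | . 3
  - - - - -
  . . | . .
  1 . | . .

Step 1. [r2c3∈{2,4}] row 2 places 4 nowhere but r2c3. So r2c3=4.
Step 2. [r1c4∈{2}] nothing but 2 survives at r1c4, so r1c4=2.
Step 3. [r4c3∈{2,3}] row 4 places 3 nowhere but r4c3. So r4c3=3.
Step 4. [r4c2∈{2,4}] across row 4, 2 lands solely at r4c2 ⇒ r4c2=2.
Step 5. [r3c2∈{4}] r3c2 has the single candidate 4. So r3c2=4.
Step 6. [r2c1∈{2}] only 2 remains possible at r2c1. So r2c1=2.
Step 7. [r4c4∈{4}] r4c4's peers cover all but 4 ⇒ r4c4=4.
Step 8. [r3c1∈{3}] only 3 remains possible at r3c1 ⇒ r3c1=3.
Step 9. [r3c3∈{2}] r3c3's peers cover all but 2, so r3c3=2.
Step 10. [r2c2∈{1}] r2c2 has the single candidate 1, so r2c2=1.
Step 11. [r3c4∈{1}] r3c4 has the single candidate 1. So r3c4=1.

Answer: 4 3 1 2 / 2 1 4 3 / 3 4 2 1 / 1 2 3 4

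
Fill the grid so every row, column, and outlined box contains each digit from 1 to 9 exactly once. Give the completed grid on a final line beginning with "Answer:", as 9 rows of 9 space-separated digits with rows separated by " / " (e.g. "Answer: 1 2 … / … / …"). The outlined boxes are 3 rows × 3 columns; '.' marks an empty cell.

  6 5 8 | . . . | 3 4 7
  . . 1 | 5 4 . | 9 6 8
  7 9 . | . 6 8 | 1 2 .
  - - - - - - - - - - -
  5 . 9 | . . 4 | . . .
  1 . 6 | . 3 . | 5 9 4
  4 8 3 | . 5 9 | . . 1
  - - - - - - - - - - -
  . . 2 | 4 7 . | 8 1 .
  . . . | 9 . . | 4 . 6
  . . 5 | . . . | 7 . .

Step 1. [r9c8∈{3}] r9c8 is down to just 3 ⇒ r9c8=3.
Step 2. [r5c4∈{2,7,8}] row 5 places 8 nowhere but r5c4. So r5c4=8.
Step 3. [r9c9∈{2,9}] in box 9, 2 fits only at r9c9 ⇒ r9c9=2.
Step 4. [r2c6∈{2,3,7}] 7 has one home in row 2: r2c6. So r2c6=7.
Step 5. [r5c6∈{2}] nothing but 2 survives at r5c6 ⇒ r5c6=2.
Step 6. [r4c5∈{1}] r4c5's peers cover all but 1 ⇒ r4c5=1.
Step 7. [r1c6∈{1}] r1c6's peers cover all but 1 ⇒ r1c6=1.
Step 8. [r8c2∈{1,3,7}] in row 8, 1 fits only at r8c2 ⇒ r8c2=1.
Step 9. [r9c6∈{6}] r9c6's peers cover all but 6. So r9c6=6.
Step 10. [r4c2∈{2,7}] 2 has one home in box 4: r4c2 ⇒ r4c2=2.
Step 11. [r2c2∈{3}] only 3 remains possible at r2c2 ⇒ r2c2=3.
Step 12. [r8c8∈{5}] r8c8 is down to just 5, so r8c8=5.
Step 13. [r9c1∈{8,9}] in row 9, 9 fits only at r9c1, so r9c1=9.
Step 14. [r4c7∈{6}] r4c7 has the single candidate 6. So r4c7=6.
Step 15. [r8c6∈{3}] r8c6 has the single candidate 3 ⇒ r8c6=3.
Step 16. [r4c4∈{7}] r4c4's peers cover all but 7, so r4c4=7.
Step 17. [r8c5∈{2,8}] 2 has one home in row 8: r8c5, so r8c5=2.
Step 18. [r4c9∈{3}] r4c9 is down to just 3, so r4c9=3.
Step 19. [r6c4∈{6}] r6c4 has the single candidate 6, so r6c4=6.
Step 20. [r7c9∈{9}] r7c9 has the single candidate 9 ⇒ r7c9=9.
Step 21. [r2c1∈{2}] nothing but 2 survives at r2c1, so r2c1=2.
Step 22. [r1c4∈{2}] only 2 remains possible at r1c4. So r1c4=2.
Step 23. [r9c5∈{8}] r9c5's peers cover all but 8. So r9c5=8.
Step 24. [r3c3∈{4}] r3c3's peers cover all but 4 ⇒ r3c3=4.
Step 25. [r4c8∈{8}] r4c8 has the single candidate 8, so r4c8=8.
Step 26. [r6c7∈{2}] nothing but 2 survives at r6c7, so r6c7=2.
Step 27. [r8c3∈{7}] r8c3 is down to just 7 ⇒ r8c3=7.
Step 28. [r5c2∈{7}] only 7 remains possible at r5c2 ⇒ r5c2=7.
Step 29. [r3c9∈{5}] r3c9 is down to just 5, so r3c9=5.
Step 30. [r7c2∈{6}] nothing but 6 survives at r7c2. So r7c2=6.
Step 31. [r3c4∈{3}] only 3 remains possible at r3c4. So r3c4=3.
Step 32. [r9c4∈{1}] only 1 remains possible at r9c4 ⇒ r9c4=1.
Step 33. [r9c2∈{4}] only 4 remains possible at r9c2 ⇒ r9c2=4.
Step 34. [r7c6∈{5}] r7c6 has the single candidate 5. So r7c6=5.
Step 35. [r7c1∈{3}] nothing but 3 survives at r7c1. So r7c1=3.
Step 36. [r1c5∈{9}] r1c5's peers cover all but 9 ⇒ r1c5=9.
Step 37. [r6c8∈{7}] only 7 remains possible at r6c8 ⇒ r6c8=7.
Step 38. [r8c1∈{8}] r8c1 is down to just 8. So r8c1=8.

Answer: 6 5 8 2 9 1 3 4 7 / 2 3 1 5 4 7 9 6 8 / 7 9 4 3 6 8 1 2 5 / 5 2 9 7 1 4 6 8 3 / 1 7 6 8 3 2 5 9 4 / 4 8 3 6 5 9 2 7 1 / 3 6 2 4 7 5 8 1 9 / 8 1 7 9 2 3 4 5 6 / 9 4 5 1 8 6 7 3 2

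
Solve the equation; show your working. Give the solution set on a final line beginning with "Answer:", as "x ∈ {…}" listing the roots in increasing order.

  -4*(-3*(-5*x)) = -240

Step 1. [-4*(-3*(-5*x)) = -240] -4·(inner) — divide through by -4, so div: -3*(-5*x) = 60.
Step 2. [-3*(-5*x) = 60] divide by the outer -3. So div: -5*x = -20.
Step 3. [-5*x = -20] LHS = -5·(…); ÷-5 both sides, so div: x = 4.

Answer: x ∈ {4}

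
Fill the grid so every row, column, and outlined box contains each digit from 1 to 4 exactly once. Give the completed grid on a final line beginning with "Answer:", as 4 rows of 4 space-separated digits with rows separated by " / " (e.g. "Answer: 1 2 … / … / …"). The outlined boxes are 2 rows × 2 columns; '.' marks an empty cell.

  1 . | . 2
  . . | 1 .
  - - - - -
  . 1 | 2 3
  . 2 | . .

Step 1. [r2c4∈{4}] nothing but 4 survives at r2c4, so r2c4=4.
Step 2. [r2c2∈{3}] r2c2's peers cover all but 3. So r2c2=3.
Step 3. [r4c1∈{3,4}] in row 4, 3 fits only at r4c1, so r4c1=3.
Step 4. [r2c1∈{2}] only 2 remains possible at r2c1 ⇒ r2c1=2.
Step 5. [r1c3∈{3}] nothing but 3 survives at r1c3. So r1c3=3.
Step 6. [r1c2∈{4}] r1c2's peers cover all but 4, so r1c2=4.
Step 7. [r3c1∈{4}] r3c1's peers cover all but 4. So r3c1=4.
Step 8. [r4c3∈{4}] only 4 remains possible at r4c3. So r4c3=4.
Step 9. [r4c4∈{1}] r4c4 is down to just 1 ⇒ r4c4=1.

Answer: 1 4 3 2 / 2 3 1 4 / 4 1 2 3 / 3 2 4 1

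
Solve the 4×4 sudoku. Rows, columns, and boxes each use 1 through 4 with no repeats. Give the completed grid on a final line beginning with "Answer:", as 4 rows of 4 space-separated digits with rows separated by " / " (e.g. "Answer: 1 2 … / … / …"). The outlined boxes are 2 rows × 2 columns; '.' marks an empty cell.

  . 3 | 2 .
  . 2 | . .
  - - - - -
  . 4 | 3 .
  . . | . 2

Step 1. [r3c4∈{1}] only 1 remains possible at r3c4. So r3c4=1.
Step 2. [r1c1∈{1,4}] r1c1 is the only open cell in row 1 admitting 1. So r1c1=1.
Step 3. [r1c4∈{4}] only 4 remains possible at r1c4, so r1c4=4.
Step 4. [r4c2∈{1}] r4c2's peers cover all but 1, so r4c2=1.
Step 5. [r4c3∈{4}] only 4 remains possible at r4c3 ⇒ r4c3=4.
Step 6. [r2c1∈{4}] only 4 remains possible at r2c1 ⇒ r2c1=4.
Step 7. [r2c3∈{1}] r2c3's peers cover all but 1. So r2c3=1.
Step 8. [r2c4∈{3}] only 3 remains possible at r2c4 ⇒ r2c4=3.
Step 9. [r4c1∈{3}] r4c1 is down to just 3 ⇒ r4c1=3.
Step 10. [r3c1∈{2}] r3c1's peers cover all but 2 ⇒ r3c1=2.

Answer: 1 3 2 4 / 4 2 1 3 / 2 4 3 1 / 3 1 4 2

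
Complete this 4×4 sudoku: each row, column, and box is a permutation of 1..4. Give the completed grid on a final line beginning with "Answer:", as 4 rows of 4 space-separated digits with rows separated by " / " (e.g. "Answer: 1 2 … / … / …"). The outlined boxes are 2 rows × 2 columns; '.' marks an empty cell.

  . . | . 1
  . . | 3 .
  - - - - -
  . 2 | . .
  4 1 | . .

Step 1. [r2c2∈{4}] r2c2 has the single candidate 4 ⇒ r2c2=4.
Step 2. [r2c4∈{2}] nothing but 2 survives at r2c4. So r2c4=2.
Step 3. [r3c1∈{3}] r3c1 has the single candidate 3 ⇒ r3c1=3.
Step 4. [r1c3∈{4}] r1c3's peers cover all but 4. So r1c3=4.
Step 5. [r3c3∈{1}] only 1 remains possible at r3c3 ⇒ r3c3=1.
Step 6. [r3c4∈{4}] only 4 remains possible at r3c4 ⇒ r3c4=4.
Step 7. [r4c3∈{2}] r4c3's peers cover all but 2, so r4c3=2.
Step 8. [r4c4∈{3}] r4c4 is down to just 3. So r4c4=3.
Step 9. [r1c1∈{2}] only 2 remains possible at r1c1, so r1c1=2.
Step 10. [r2c1∈{1}] r2c1 has the single candidate 1, so r2c1=1.
Step 11. [r1c2∈{3}] r1c2 has the single candidate 3 ⇒ r1c2=3.

Answer: 2 3 4 1 / 1 4 3 2 / 3 2 1 4 / 4 1 2 3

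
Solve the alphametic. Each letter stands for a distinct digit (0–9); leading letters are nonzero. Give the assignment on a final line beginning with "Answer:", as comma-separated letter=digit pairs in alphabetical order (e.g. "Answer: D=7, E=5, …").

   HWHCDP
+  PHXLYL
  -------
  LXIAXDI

Step 1. [col 1: P + L ≡ I (mod 10)] column 1 (P + L ≡ I (mod 10), carry-in 0) doesn't pin I yet; pick I=6 and continue. So I=6.
Step 2. [col 1: P + L ≡ I (mod 10)] several values work for L in column 1 (P + L ≡ I (mod 10), carry-in 0); try L=1. So L=1.
Step 3. [col 1: P + L ≡ I (mod 10)] from column 1 (L=1, I=6, carry-in 0, digits 1,6 already taken and all letters distinct): P must equal 5 ⇒ P=5.
Step 4. [col 2: D + Y ≡ D (mod 10)] in column 2 we have D+Y≡D with carry-in 0; given nothing yet and digits 1,5,6 already taken and all letters distinct, that pins Y to 0, so Y=0.
Step 5. [col 2: D + Y ≡ D (mod 10)] several values work for D in column 2 (D + Y ≡ D (mod 10), carry-in 0); try D=9, so D=9.
Step 6. [col 3: C + L ≡ X (mod 10)] no forcing yet in column 3 (carry-in 0); C=3 is free and consistent — try it ⇒ C=3.
Step 7. [col 3: C + L ≡ X (mod 10)] in column 3 we have C+L≡X with carry-in 0; given C=3, L=1 and digits 0,1,3,5,6,9 already taken and all letters distinct, that pins X to 4 ⇒ X=4.
Step 8. [col 4: H + X ≡ A (mod 10)] from column 4 (X=4, carry-in 0, digits 0,1,3,4,5,6,9 already taken and all letters distinct): A must equal 2. So A=2.
Step 9. [col 4: H + X ≡ A (mod 10)] column 4 reads H+X+carry(0)=A with X=4, A=2; with digits 0,1,2,3,4,5,6,9 already taken and all letters distinct, the only value for H is 8, so H=8.
Step 10. [col 5: W + H ≡ I (mod 10)] column 5 reads W+H+carry(1)=I with H=8, I=6; with digits 0,1,2,3,4,5,6,8,9 already taken and all letters distinct, the only value for W is 7, so W=7.

Answer: A=2, C=3, D=9, H=8, I=6, L=1, P=5, W=7, X=4, Y=0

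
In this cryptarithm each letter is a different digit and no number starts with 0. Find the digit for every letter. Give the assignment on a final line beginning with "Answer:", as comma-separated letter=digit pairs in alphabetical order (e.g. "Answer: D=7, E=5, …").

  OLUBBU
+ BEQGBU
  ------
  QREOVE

Step 1. [col 1: U + U ≡ E (mod 10)] column 1 (U + U ≡ E (mod 10), carry-in 0) doesn't pin E yet; pick E=2 and continue, so E=2.
Step 2. [col 1: U + U ≡ E (mod 10)] several values work for U in column 1 (U + U ≡ E (mod 10), carry-in 0); try U=6. So U=6.
Step 3. [col 2: B + B ≡ V (mod 10)] B=4 is one option consistent with column 2 (B + B ≡ V (mod 10), carry-in 1) — take it, so B=4.
Step 4. [col 2: B + B ≡ V (mod 10)] from column 2 (B=4, carry-in 1, digits 2,4,6 already taken and all letters distinct): V must equal 9 ⇒ V=9.
Step 5. [col 3: B + G ≡ O (mod 10)] G=7 is one option consistent with column 3 (B + G ≡ O (mod 10), carry-in 0) — take it. So G=7.
Step 6. [col 3: B + G ≡ O (mod 10)] in column 3 we have B+G≡O with carry-in 0; given B=4, G=7 and digits 2,4,6,7,9 already taken and all letters distinct, that pins O to 1 ⇒ O=1.
Step 7. [col 4: U + Q ≡ E (mod 10)] column 4: given U=6, E=2, carry-in 1, and digits 1,2,4,6,7,9 already taken and all letters distinct, U+Q≡E (mod 10) forces Q=5, so Q=5.
Step 8. [col 5: L + E ≡ R (mod 10)] column 5 reads L+E+carry(1)=R with E=2; with digits 1,2,4,5,6,7,9 already taken and all letters distinct, the only value for R is 3. So R=3.
Step 9. [col 5: L + E ≡ R (mod 10)] column 5 reads L+E+carry(1)=R with E=2, R=3; with digits 1,2,3,4,5,6,7,9 already taken and all letters distinct, the only value for L is 0, so L=0.

Answer: B=4, E=2, G=7, L=0, O=1, Q=5, R=3, U=6, V=9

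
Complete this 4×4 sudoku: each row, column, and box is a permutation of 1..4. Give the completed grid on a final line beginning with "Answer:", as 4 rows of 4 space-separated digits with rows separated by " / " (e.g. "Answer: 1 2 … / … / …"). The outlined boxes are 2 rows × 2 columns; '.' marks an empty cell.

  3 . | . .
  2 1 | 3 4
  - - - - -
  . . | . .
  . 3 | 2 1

Step 1. [r4c1∈{4}] only 4 remains possible at r4c1. So r4c1=4.
Step 2. [r3c1∈{1}] r3c1's peers cover all but 1, so r3c1=1.
Step 3. [r3c4∈{3}] only 3 remains possible at r3c4 ⇒ r3c4=3.
Step 4. [r1c2∈{4}] r1c2 has the single candidate 4, so r1c2=4.
Step 5. [r3c3∈{4}] r3c3's peers cover all but 4, so r3c3=4.
Step 6. [r1c3∈{1}] r1c3 is down to just 1, so r1c3=1.
Step 7. [r1c4∈{2}] r1c4 is down to just 2. So r1c4=2.
Step 8. [r3c2∈{2}] only 2 remains possible at r3c2 ⇒ r3c2=2.

Answer: 3 4 1 2 / 2 1 3 4 / 1 2 4 3 / 4 3 2 1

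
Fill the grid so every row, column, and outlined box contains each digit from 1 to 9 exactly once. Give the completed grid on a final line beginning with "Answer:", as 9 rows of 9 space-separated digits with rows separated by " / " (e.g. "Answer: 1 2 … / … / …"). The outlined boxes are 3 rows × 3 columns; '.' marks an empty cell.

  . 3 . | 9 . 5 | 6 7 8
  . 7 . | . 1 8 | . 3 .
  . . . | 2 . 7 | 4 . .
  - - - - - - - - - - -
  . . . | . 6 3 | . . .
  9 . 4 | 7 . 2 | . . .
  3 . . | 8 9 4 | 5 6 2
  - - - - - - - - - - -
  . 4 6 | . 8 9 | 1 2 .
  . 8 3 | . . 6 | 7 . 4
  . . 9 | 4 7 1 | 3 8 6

Step 1. [r4c4∈{1,5}] 1 has one home in col 4: r4c4 ⇒ r4c4=1.
Step 2. [r3c2∈{1,5,6,9}] col 2 places 9 nowhere but r3c2, so r3c2=9.
Step 3. [r7c9∈{5}] nothing but 5 survives at r7c9. So r7c9=5.
Step 4. [r3c1∈{1,5,6,8}] across row 3, 6 lands solely at r3c1. So r3c1=6.
Step 5. [r4c1∈{2,5,7,8}] in col 1, 8 fits only at r4c1, so r4c1=8.
Step 6. [r2c1∈{2,4,5}] row 2 places 4 nowhere but r2c1. So r2c1=4.
Step 7. [r8c1∈{1,2,5}] r8c1 is the only open cell in row 8 admitting 1. So r8c1=1.
Step 8. [r4c7∈{9}] r4c7 has the single candidate 9. So r4c7=9.
Step 9. [r5c8∈{1}] nothing but 1 survives at r5c8 ⇒ r5c8=1.
Step 10. [r1c3∈{1,2}] row 1 places 1 nowhere but r1c3, so r1c3=1.
Step 11. [r2c3∈{2,5}] in row 2, 5 fits only at r2c3 ⇒ r2c3=5.
Step 12. [r4c2∈{2,5}] across row 4, 5 lands solely at r4c2. So r4c2=5.
Step 13. [r8c5∈{2,5}] row 8 places 2 nowhere but r8c5, so r8c5=2.
Step 14. [r4c3∈{2,7}] across row 4, 2 lands solely at r4c3 ⇒ r4c3=2.
Step 15. [r9c2∈{2}] r9c2 is down to just 2, so r9c2=2.
Step 16. [r4c9∈{7}] nothing but 7 survives at r4c9 ⇒ r4c9=7.
Step 17. [r6c3∈{7}] r6c3's peers cover all but 7, so r6c3=7.
Step 18. [r2c9∈{9}] r2c9's peers cover all but 9 ⇒ r2c9=9.
Step 19. [r3c9∈{1}] r3c9's peers cover all but 1, so r3c9=1.
Step 20. [r7c1∈{7}] r7c1 is down to just 7, so r7c1=7.
Step 21. [r5c5∈{5}] nothing but 5 survives at r5c5 ⇒ r5c5=5.
Step 22. [r3c3∈{8}] r3c3 is down to just 8. So r3c3=8.
Step 23. [r8c8∈{9}] nothing but 9 survives at r8c8. So r8c8=9.
Step 24. [r1c5∈{4}] r1c5 has the single candidate 4, so r1c5=4.
Step 25. [r3c8∈{5}] r3c8 has the single candidate 5 ⇒ r3c8=5.
Step 26. [r9c1∈{5}] r9c1 has the single candidate 5. So r9c1=5.
Step 27. [r1c1∈{2}] r1c1 is down to just 2. So r1c1=2.
Step 28. [r3c5∈{3}] only 3 remains possible at r3c5, so r3c5=3.
Step 29. [r5c7∈{8}] nothing but 8 survives at r5c7, so r5c7=8.
Step 30. [r5c2∈{6}] nothing but 6 survives at r5c2 ⇒ r5c2=6.
Step 31. [r4c8∈{4}] r4c8 is down to just 4, so r4c8=4.
Step 32. [r7c4∈{3}] r7c4 is down to just 3, so r7c4=3.
Step 33. [r5c9∈{3}] r5c9 has the single candidate 3, so r5c9=3.
Step 34. [r8c4∈{5}] nothing but 5 survives at r8c4 ⇒ r8c4=5.
Step 35. [r2c4∈{6}] nothing but 6 survives at r2c4, so r2c4=6.
Step 36. [r2c7∈{2}] r2c7's peers cover all but 2 ⇒ r2c7=2.
Step 37. [r6c2∈{1}] r6c2 is down to just 1. So r6c2=1.

Answer: 2 3 1 9 4 5 6 7 8 / 4 7 5 6 1 8 2 3 9 / 6 9 8 2 3 7 4 5 1 / 8 5 2 1 6 3 9 4 7 / 9 6 4 7 5 2 8 1 3 / 3 1 7 8 9 4 5 6 2 / 7 4 6 3 8 9 1 2 5 / 1 8 3 5 2 6 7 9 4 / 5 2 9 4 7 1 3 8 6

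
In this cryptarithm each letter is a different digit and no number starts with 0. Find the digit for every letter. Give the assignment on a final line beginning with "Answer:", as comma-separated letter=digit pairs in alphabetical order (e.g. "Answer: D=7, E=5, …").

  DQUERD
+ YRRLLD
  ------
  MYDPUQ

Step 1. [col 1: D + D ≡ Q (mod 10)] no forcing yet in column 1 (carry-in 0); Q=2 is free and consistent — try it, so Q=2.
Step 2. [col 1: D + D ≡ Q (mod 10)] no forcing yet in column 1 (carry-in 0); D=1 is free and consistent — try it. So D=1.
Step 3. [col 2: R + L ≡ U (mod 10)] U=8 is one option consistent with column 2 (R + L ≡ U (mod 10), carry-in 0) — take it, so U=8.
Step 4. [col 2: R + L ≡ U (mod 10)] column 2 (R + L ≡ U (mod 10), carry-in 0) doesn't pin R yet; pick R=3 and continue. So R=3.
Step 5. [col 2: R + L ≡ U (mod 10)] column 2: given R=3, U=8, carry-in 0, and digits 1,2,3,8 already taken and all letters distinct, R+L≡U (mod 10) forces L=5. So L=5.
Step 6. [col 3: E + L ≡ P (mod 10)] column 3 (E + L ≡ P (mod 10), carry-in 0) doesn't pin P yet; pick P=9 and continue, so P=9.
Step 7. [col 3: E + L ≡ P (mod 10)] column 3: given L=5, P=9, carry-in 0, and digits 1,2,3,5,8,9 already taken and all letters distinct, E+L≡P (mod 10) forces E=4 ⇒ E=4.
Step 8. [col 5: Q + R ≡ Y (mod 10)] column 5 reads Q+R+carry(1)=Y with Q=2, R=3; with digits 1,2,3,4,5,8,9 already taken and all letters distinct, the only value for Y is 6 ⇒ Y=6.
Step 9. [col 6: D + Y ≡ M (mod 10)] in column 6 we have D+Y≡M with carry-in 0; given D=1, Y=6 and digits 1,2,3,4,5,6,8,9 already taken and all letters distinct, that pins M to 7, so M=7.

Answer: D=1, E=4, L=5, M=7, P=9, Q=2, R=3, U=8, Y=6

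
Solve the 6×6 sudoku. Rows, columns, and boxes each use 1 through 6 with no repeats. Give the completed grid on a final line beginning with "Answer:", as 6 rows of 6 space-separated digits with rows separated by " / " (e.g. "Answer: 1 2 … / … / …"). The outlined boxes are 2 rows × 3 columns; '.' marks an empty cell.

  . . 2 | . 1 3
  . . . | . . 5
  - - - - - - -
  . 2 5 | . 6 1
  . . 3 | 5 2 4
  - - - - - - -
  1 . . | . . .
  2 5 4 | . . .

Step 1. [r2c5∈{4}] nothing but 4 survives at r2c5 ⇒ r2c5=4.
Step 2. [r1c4∈{6}] r1c4 has the single candidate 6 ⇒ r1c4=6.
Step 3. [r5c2∈{3,6}] box 5 places 3 nowhere but r5c2 ⇒ r5c2=3.
Step 4. [r5c3∈{6}] r5c3 is down to just 6. So r5c3=6.
Step 5. [r4c1∈{6}] r4c1's peers cover all but 6, so r4c1=6.
Step 6. [r3c4∈{3}] r3c4's peers cover all but 3 ⇒ r3c4=3.
Step 7. [r2c2∈{1,6}] 6 has one home in row 2: r2c2, so r2c2=6.
Step 8. [r5c6∈{2}] r5c6's peers cover all but 2, so r5c6=2.
Step 9. [r1c1∈{4,5}] r1c1 is the only open cell in row 1 admitting 5. So r1c1=5.
Step 10. [r6c5∈{3}] r6c5 has the single candidate 3, so r6c5=3.
Step 11. [r6c4∈{1}] r6c4's peers cover all but 1. So r6c4=1.
Step 12. [r5c5∈{5}] r5c5 has the single candidate 5. So r5c5=5.
Step 13. [r1c2∈{4}] r1c2's peers cover all but 4, so r1c2=4.
Step 14. [r4c2∈{1}] only 1 remains possible at r4c2, so r4c2=1.
Step 15. [r6c6∈{6}] only 6 remains possible at r6c6, so r6c6=6.
Step 16. [r2c1∈{3}] r2c1's peers cover all but 3 ⇒ r2c1=3.
Step 17. [r3c1∈{4}] r3c1 is down to just 4, so r3c1=4.
Step 18. [r2c3∈{1}] only 1 remains possible at r2c3. So r2c3=1.
Step 19. [r2c4∈{2}] only 2 remains possible at r2c4 ⇒ r2c4=2.
Step 20. [r5c4∈{4}] r5c4's peers cover all but 4. So r5c4=4.

Answer: 5 4 2 6 1 3 / 3 6 1 2 4 5 / 4 2 5 3 6 1 / 6 1 3 5 2 4 / 1 3 6 4 5 2 / 2 5 4 1 3 6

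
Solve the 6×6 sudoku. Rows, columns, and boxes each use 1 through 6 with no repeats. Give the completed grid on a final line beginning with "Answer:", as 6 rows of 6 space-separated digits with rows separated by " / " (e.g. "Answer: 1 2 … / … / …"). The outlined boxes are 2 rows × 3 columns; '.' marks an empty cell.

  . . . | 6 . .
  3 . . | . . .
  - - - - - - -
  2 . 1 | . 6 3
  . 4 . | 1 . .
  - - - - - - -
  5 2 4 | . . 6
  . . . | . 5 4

Step 1. [r6c2∈{1,3,6}] col 2 places 3 nowhere but r6c2 ⇒ r6c2=3.
Step 2. [r3c2∈{5}] r3c2 has the single candidate 5. So r3c2=5.
Step 3. [r2c4∈{2,4,5}] across col 4, 5 lands solely at r2c4 ⇒ r2c4=5.
Step 4. [r1c5∈{1,2,3,4}] 3 has one home in row 1: r1c5 ⇒ r1c5=3.
Step 5. [r1c2∈{1}] r1c2's peers cover all but 1, so r1c2=1.
Step 6. [r1c6∈{2}] only 2 remains possible at r1c6. So r1c6=2.
Step 7. [r6c3∈{6}] r6c3 is down to just 6. So r6c3=6.
Step 8. [r2c6∈{1}] nothing but 1 survives at r2c6. So r2c6=1.
Step 9. [r1c3∈{5}] only 5 remains possible at r1c3 ⇒ r1c3=5.
Step 10. [r6c4∈{2}] r6c4's peers cover all but 2, so r6c4=2.
Step 11. [r5c5∈{1}] only 1 remains possible at r5c5, so r5c5=1.
Step 12. [r6c1∈{1}] r6c1's peers cover all but 1, so r6c1=1.
Step 13. [r5c4∈{3}] only 3 remains possible at r5c4. So r5c4=3.
Step 14. [r2c3∈{2}] r2c3 has the single candidate 2. So r2c3=2.
Step 15. [r2c5∈{4}] nothing but 4 survives at r2c5 ⇒ r2c5=4.
Step 16. [r4c1∈{6}] only 6 remains possible at r4c1, so r4c1=6.
Step 17. [r4c6∈{5}] r4c6's peers cover all but 5 ⇒ r4c6=5.
Step 18. [r2c2∈{6}] only 6 remains possible at r2c2. So r2c2=6.
Step 19. [r4c3∈{3}] nothing but 3 survives at r4c3 ⇒ r4c3=3.
Step 20. [r1c1∈{4}] nothing but 4 survives at r1c1 ⇒ r1c1=4.
Step 21. [r3c4∈{4}] r3c4 is down to just 4, so r3c4=4.
Step 22. [r4c5∈{2}] r4c5's peers cover all but 2. So r4c5=2.

Answer: 4 1 5 6 3 2 / 3 6 2 5 4 1 / 2 5 1 4 6 3 / 6 4 3 1 2 5 / 5 2 4 3 1 6 / 1 3 6 2 5 4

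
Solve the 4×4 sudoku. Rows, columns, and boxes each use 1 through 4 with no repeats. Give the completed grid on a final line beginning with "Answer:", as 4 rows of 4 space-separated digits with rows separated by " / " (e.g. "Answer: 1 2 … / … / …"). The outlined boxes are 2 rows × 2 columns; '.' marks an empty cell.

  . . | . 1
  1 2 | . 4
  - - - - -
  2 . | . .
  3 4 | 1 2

Step 1. [r2c3∈{3}] r2c3 has the single candidate 3. So r2c3=3.
Step 2. [r1c3∈{2}] only 2 remains possible at r1c3, so r1c3=2.
Step 3. [r1c2∈{3}] r1c2 has the single candidate 3, so r1c2=3.
Step 4. [r3c2∈{1}] only 1 remains possible at r3c2, so r3c2=1.
Step 5. [r3c3∈{4}] nothing but 4 survives at r3c3, so r3c3=4.
Step 6. [r3c4∈{3}] r3c4's peers cover all but 3, so r3c4=3.
Step 7. [r1c1∈{4}] r1c1 has the single candidate 4, so r1c1=4.

Answer: 4 3 2 1 / 1 2 3 4 / 2 1 4 3 / 3 4 1 2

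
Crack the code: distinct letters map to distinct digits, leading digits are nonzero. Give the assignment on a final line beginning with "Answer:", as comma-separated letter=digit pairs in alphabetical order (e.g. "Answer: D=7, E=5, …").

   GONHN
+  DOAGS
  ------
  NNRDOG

Step 1. [col 1: N + S ≡ G (mod 10)] several values work for S in column 1 (N + S ≡ G (mod 10), carry-in 0); try S=8 ⇒ S=8.
Step 2. [col 1: N + S ≡ G (mod 10)] G=9 is one option consistent with column 1 (N + S ≡ G (mod 10), carry-in 0) — take it ⇒ G=9.
Step 3. [col 1: N + S ≡ G (mod 10)] from column 1 (S=8, G=9, carry-in 0, digits 8,9 already taken and all letters distinct): N must equal 1. So N=1.
Step 4. [col 2: H + G ≡ O (mod 10)] no forcing yet in column 2 (carry-in 0); H=4 is free and consistent — try it. So H=4.
Step 5. [col 2: H + G ≡ O (mod 10)] from column 2 (H=4, G=9, carry-in 0, digits 1,4,8,9 already taken and all letters distinct): O must equal 3. So O=3.
Step 6. [col 3: N + A ≡ D (mod 10)] A=0 is one option consistent with column 3 (N + A ≡ D (mod 10), carry-in 1) — take it. So A=0.
Step 7. [col 3: N + A ≡ D (mod 10)] in column 3 we have N+A≡D with carry-in 1; given N=1, A=0 and digits 0,1,3,4,8,9 already taken and all letters distinct, that pins D to 2, so D=2.
Step 8. [col 4: O + O ≡ R (mod 10)] from column 4 (O=3, carry-in 0, digits 0,1,2,3,4,8,9 already taken and all letters distinct): R must equal 6, so R=6.

Answer: A=0, D=2, G=9, H=4, N=1, O=3, R=6, S=8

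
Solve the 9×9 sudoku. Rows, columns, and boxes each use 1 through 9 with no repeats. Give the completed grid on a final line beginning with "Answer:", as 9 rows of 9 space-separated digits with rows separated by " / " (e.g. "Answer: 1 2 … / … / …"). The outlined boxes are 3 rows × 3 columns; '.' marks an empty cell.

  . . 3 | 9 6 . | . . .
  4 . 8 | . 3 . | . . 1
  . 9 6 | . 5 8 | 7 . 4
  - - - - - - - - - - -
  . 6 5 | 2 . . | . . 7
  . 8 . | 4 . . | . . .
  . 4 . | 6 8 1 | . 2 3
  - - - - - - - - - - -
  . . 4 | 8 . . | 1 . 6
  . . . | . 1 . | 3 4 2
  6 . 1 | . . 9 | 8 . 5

Step 1. [r5c9∈{9}] r5c9 has the single candidate 9 ⇒ r5c9=9.
Step 2. [r5c6∈{3,5,7}] in box 5, 5 fits only at r5c6. So r5c6=5.
Step 3. [r3c1∈{1,2}] row 3 places 2 nowhere but r3c1, so r3c1=2.
Step 4. [r2c4∈{7}] r2c4 has the single candidate 7, so r2c4=7.
Step 5. [r2c2∈{5}] nothing but 5 survives at r2c2, so r2c2=5.
Step 6. [r8c2∈{7}] only 7 remains possible at r8c2 ⇒ r8c2=7.
Step 7. [r7c6∈{2,3,7}] col 6 places 7 nowhere but r7c6 ⇒ r7c6=7.
Step 8. [r5c1∈{1,3,7}] in row 5, 3 fits only at r5c1. So r5c1=3.
Step 9. [r8c3∈{9}] r8c3's peers cover all but 9. So r8c3=9.
Step 10. [r2c7∈{2,6,9}] 9 has one home in col 7: r2c7. So r2c7=9.
Step 11. [r4c1∈{1,9}] 1 has one home in box 4: r4c1. So r4c1=1.
Step 12. [r1c8∈{5,8}] col 8 places 5 nowhere but r1c8 ⇒ r1c8=5.
Step 13. [r7c2∈{2,3}] row 7 places 3 nowhere but r7c2, so r7c2=3.
Step 14. [r6c3∈{7}] r6c3's peers cover all but 7 ⇒ r6c3=7.
Step 15. [r1c6∈{2,4}] 4 has one home in row 1: r1c6, so r1c6=4.
Step 16. [r8c1∈{5,8}] in row 8, 8 fits only at r8c1, so r8c1=8.
Step 17. [r5c7∈{6}] r5c7's peers cover all but 6. So r5c7=6.
Step 18. [r9c2∈{2}] r9c2's peers cover all but 2 ⇒ r9c2=2.
Step 19. [r5c3∈{2}] r5c3 has the single candidate 2. So r5c3=2.
Step 20. [r7c1∈{5}] nothing but 5 survives at r7c1 ⇒ r7c1=5.
Step 21. [r1c2∈{1}] only 1 remains possible at r1c2 ⇒ r1c2=1.
Step 22. [r3c4∈{1}] r3c4 has the single candidate 1. So r3c4=1.
Step 23. [r9c4∈{3}] only 3 remains possible at r9c4, so r9c4=3.
Step 24. [r9c8∈{7}] nothing but 7 survives at r9c8 ⇒ r9c8=7.
Step 25. [r4c6∈{3}] r4c6's peers cover all but 3 ⇒ r4c6=3.
Step 26. [r5c8∈{1}] only 1 remains possible at r5c8, so r5c8=1.
Step 27. [r3c8∈{3}] r3c8 is down to just 3, so r3c8=3.
Step 28. [r1c9∈{8}] only 8 remains possible at r1c9. So r1c9=8.
Step 29. [r7c5∈{2}] only 2 remains possible at r7c5. So r7c5=2.
Step 30. [r7c8∈{9}] only 9 remains possible at r7c8 ⇒ r7c8=9.
Step 31. [r5c5∈{7}] r5c5 is down to just 7, so r5c5=7.
Step 32. [r2c6∈{2}] r2c6's peers cover all but 2 ⇒ r2c6=2.
Step 33. [r6c7∈{5}] r6c7 is down to just 5, so r6c7=5.
Step 34. [r4c5∈{9}] nothing but 9 survives at r4c5, so r4c5=9.
Step 35. [r8c6∈{6}] nothing but 6 survives at r8c6, so r8c6=6.
Step 36. [r1c7∈{2}] r1c7 has the single candidate 2 ⇒ r1c7=2.
Step 37. [r4c8∈{8}] nothing but 8 survives at r4c8 ⇒ r4c8=8.
Step 38. [r2c8∈{6}] nothing but 6 survives at r2c8. So r2c8=6.
Step 39. [r8c4∈{5}] r8c4 is down to just 5 ⇒ r8c4=5.
Step 40. [r6c1∈{9}] r6c1 is down to just 9. So r6c1=9.
Step 41. [r9c5∈{4}] r9c5 has the single candidate 4. So r9c5=4.
Step 42. [r4c7∈{4}] only 4 remains possible at r4c7. So r4c7=4.
Step 43. [r1c1∈{7}] only 7 remains possible at r1c1. So r1c1=7.

Answer: 7 1 3 9 6 4 2 5 8 / 4 5 8 7 3 2 9 6 1 / 2 9 6 1 5 8 7 3 4 / 1 6 5 2 9 3 4 8 7 / 3 8 2 4 7 5 6 1 9 / 9 4 7 6 8 1 5 2 3 / 5 3 4 8 2 7 1 9 6 / 8 7 9 5 1 6 3 4 2 / 6 2 1 3 4 9 8 7 5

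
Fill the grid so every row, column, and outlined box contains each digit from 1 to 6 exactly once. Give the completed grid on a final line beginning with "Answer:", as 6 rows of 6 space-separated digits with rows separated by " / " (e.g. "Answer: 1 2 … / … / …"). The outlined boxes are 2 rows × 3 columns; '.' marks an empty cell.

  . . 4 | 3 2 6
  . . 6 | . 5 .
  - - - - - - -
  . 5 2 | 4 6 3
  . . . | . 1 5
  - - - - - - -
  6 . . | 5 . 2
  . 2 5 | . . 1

Step 1. [r1c2∈{1}] only 1 remains possible at r1c2, so r1c2=1.
Step 2. [r2c2∈{3}] r2c2 is down to just 3. So r2c2=3.
Step 3. [r5c2∈{4}] r5c2's peers cover all but 4 ⇒ r5c2=4.
Step 4. [r6c1∈{3}] only 3 remains possible at r6c1 ⇒ r6c1=3.
Step 5. [r6c5∈{4}] r6c5 has the single candidate 4, so r6c5=4.
Step 6. [r3c1∈{1}] r3c1's peers cover all but 1. So r3c1=1.
Step 7. [r2c4∈{1}] r2c4 is down to just 1, so r2c4=1.
Step 8. [r6c4∈{6}] only 6 remains possible at r6c4 ⇒ r6c4=6.
Step 9. [r4c3∈{3}] r4c3's peers cover all but 3. So r4c3=3.
Step 10. [r4c2∈{6}] nothing but 6 survives at r4c2. So r4c2=6.
Step 11. [r5c3∈{1}] nothing but 1 survives at r5c3 ⇒ r5c3=1.
Step 12. [r2c6∈{4}] r2c6 is down to just 4 ⇒ r2c6=4.
Step 13. [r4c4∈{2}] only 2 remains possible at r4c4, so r4c4=2.
Step 14. [r1c1∈{5}] nothing but 5 survives at r1c1, so r1c1=5.
Step 15. [r5c5∈{3}] nothing but 3 survives at r5c5. So r5c5=3.
Step 16. [r4c1∈{4}] r4c1 is down to just 4, so r4c1=4.
Step 17. [r2c1∈{2}] nothing but 2 survives at r2c1. So r2c1=2.

Answer: 5 1 4 3 2 6 / 2 3 6 1 5 4 / 1 5 2 4 6 3 / 4 6 3 2 1 5 / 6 4 1 5 3 2 / 3 2 5 6 4 1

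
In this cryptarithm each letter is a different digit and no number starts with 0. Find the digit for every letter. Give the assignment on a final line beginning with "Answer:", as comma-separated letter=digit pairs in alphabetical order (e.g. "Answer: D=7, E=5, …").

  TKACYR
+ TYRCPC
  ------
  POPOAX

Step 1. [col 1: R + C ≡ X (mod 10)] X=1 is one option consistent with column 1 (R + C ≡ X (mod 10), carry-in 0) — take it, so X=1.
Step 2. [col 1: R + C ≡ X (mod 10)] R=7 is one option consistent with column 1 (R + C ≡ X (mod 10), carry-in 0) — take it. So R=7.
Step 3. [col 1: R + C ≡ X (mod 10)] in column 1 we have R+C≡X with carry-in 0; given R=7, X=1 and digits 1,7 already taken and all letters distinct, that pins C to 4, so C=4.
Step 4. [col 2: Y + P ≡ A (mod 10)] column 2 (Y + P ≡ A (mod 10), carry-in 1) doesn't pin P yet; pick P=6 and continue ⇒ P=6.
Step 5. [col 2: Y + P ≡ A (mod 10)] column 2 (Y + P ≡ A (mod 10), carry-in 1) doesn't pin Y yet; pick Y=2 and continue, so Y=2.
Step 6. [col 2: Y + P ≡ A (mod 10)] column 2: given Y=2, P=6, carry-in 1, and digits 1,2,4,6,7 already taken and all letters distinct, Y+P≡A (mod 10) forces A=9. So A=9.
Step 7. [col 3: C + C ≡ O (mod 10)] column 3: given C=4, carry-in 0, and digits 1,2,4,6,7,9 already taken and all letters distinct, C+C≡O (mod 10) forces O=8 ⇒ O=8.
Step 8. [col 5: K + Y ≡ O (mod 10)] in column 5 we have K+Y≡O with carry-in 1; given Y=2, O=8 and digits 1,2,4,6,7,8,9 already taken and all letters distinct, that pins K to 5 ⇒ K=5.
Step 9. [col 6: T + T ≡ P (mod 10)] in column 6 we have T+T≡P with carry-in 0; given P=6 and digits 1,2,4,5,6,7,8,9 already taken and all letters distinct, that pins T to 3 ⇒ T=3.

Answer: A=9, C=4, K=5, O=8, P=6, R=7, T=3, X=1, Y=2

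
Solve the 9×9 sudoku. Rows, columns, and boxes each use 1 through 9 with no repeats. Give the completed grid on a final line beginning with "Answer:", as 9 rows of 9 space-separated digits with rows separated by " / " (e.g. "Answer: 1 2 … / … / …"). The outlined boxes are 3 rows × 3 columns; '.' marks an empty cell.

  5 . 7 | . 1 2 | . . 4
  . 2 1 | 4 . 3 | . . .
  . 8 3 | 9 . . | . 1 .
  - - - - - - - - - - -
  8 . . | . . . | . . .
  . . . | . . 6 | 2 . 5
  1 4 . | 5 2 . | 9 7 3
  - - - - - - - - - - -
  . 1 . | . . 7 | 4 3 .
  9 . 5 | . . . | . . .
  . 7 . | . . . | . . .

Step 1. [r2c1∈{6}] r2c1's peers cover all but 6. So r2c1=6.
Step 2. [r5c8∈{4,8}] in box 6, 8 fits only at r5c8. So r5c8=8.
Step 3. [r7c5∈{5,6,8,9}] 5 has one home in row 7: r7c5. So r7c5=5.
Step 4. [r5c5∈{3,4,7,9}] across row 5, 4 lands solely at r5c5, so r5c5=4.
Step 5. [r5c4∈{1,3,7}] across row 5, 1 lands solely at r5c4. So r5c4=1.
Step 6. [r7c9∈{2,6,8,9}] 9 has one home in row 7: r7c9, so r7c9=9.
Step 7. [r9c3∈{2,4,6,8}] 4 has one home in col 3: r9c3 ⇒ r9c3=4.
Step 8. [r4c6∈{9}] nothing but 9 survives at r4c6, so r4c6=9.
Step 9. [r3c9∈{2,6,7}] in row 3, 2 fits only at r3c9 ⇒ r3c9=2.
Step 10. [r6c3∈{6}] r6c3's peers cover all but 6 ⇒ r6c3=6.
Step 11. [r7c4∈{2,6,8}] row 7 places 6 nowhere but r7c4. So r7c4=6.
Step 12. [r1c4∈{8}] only 8 remains possible at r1c4 ⇒ r1c4=8.
Step 13. [r8c2∈{3,6}] r8c2 is the only open cell in col 2 admitting 6, so r8c2=6.
Step 14. [r2c5∈{7}] r2c5 has the single candidate 7, so r2c5=7.
Step 15. [r4c5∈{3}] only 3 remains possible at r4c5, so r4c5=3.
Step 16. [r8c5∈{8}] r8c5 is down to just 8. So r8c5=8.
Step 17. [r9c1∈{2,3}] across box 7, 3 lands solely at r9c1, so r9c1=3.
Step 18. [r3c7∈{5,6,7}] row 3 places 7 nowhere but r3c7. So r3c7=7.
Step 19. [r8c7∈{1}] r8c7 is down to just 1 ⇒ r8c7=1.
Step 20. [r4c7∈{6}] only 6 remains possible at r4c7. So r4c7=6.
Step 21. [r1c2∈{9}] r1c2 has the single candidate 9. So r1c2=9.
Step 22. [r9c4∈{2}] r9c4's peers cover all but 2 ⇒ r9c4=2.
Step 23. [r2c9∈{8}] only 8 remains possible at r2c9. So r2c9=8.
Step 24. [r2c7∈{5}] r2c7's peers cover all but 5. So r2c7=5.
Step 25. [r7c1∈{2}] only 2 remains possible at r7c1, so r7c1=2.
Step 26. [r1c8∈{6}] nothing but 6 survives at r1c8, so r1c8=6.
Step 27. [r3c1∈{4}] nothing but 4 survives at r3c1, so r3c1=4.
Step 28. [r1c7∈{3}] r1c7 has the single candidate 3. So r1c7=3.
Step 29. [r5c2∈{3}] only 3 remains possible at r5c2, so r5c2=3.
Step 30. [r8c8∈{2}] nothing but 2 survives at r8c8 ⇒ r8c8=2.
Step 31. [r2c8∈{9}] only 9 remains possible at r2c8 ⇒ r2c8=9.
Step 32. [r4c4∈{7}] r4c4 is down to just 7 ⇒ r4c4=7.
Step 33. [r4c3∈{2}] r4c3's peers cover all but 2, so r4c3=2.
Step 34. [r9c7∈{8}] only 8 remains possible at r9c7, so r9c7=8.
Step 35. [r5c3∈{9}] r5c3 has the single candidate 9. So r5c3=9.
Step 36. [r9c9∈{6}] only 6 remains possible at r9c9. So r9c9=6.
Step 37. [r7c3∈{8}] r7c3 is down to just 8, so r7c3=8.
Step 38. [r8c4∈{3}] r8c4 is down to just 3, so r8c4=3.
Step 39. [r4c9∈{1}] r4c9 is down to just 1 ⇒ r4c9=1.
Step 40. [r5c1∈{7}] r5c1's peers cover all but 7 ⇒ r5c1=7.
Step 41. [r8c6∈{4}] only 4 remains possible at r8c6, so r8c6=4.
Step 42. [r3c5∈{6}] nothing but 6 survives at r3c5, so r3c5=6.
Step 43. [r9c6∈{1}] only 1 remains possible at r9c6 ⇒ r9c6=1.
Step 44. [r8c9∈{7}] r8c9 has the single candidate 7 ⇒ r8c9=7.
Step 45. [r3c6∈{5}] r3c6 has the single candidate 5 ⇒ r3c6=5.
Step 46. [r6c6∈{8}] only 8 remains possible at r6c6. So r6c6=8.
Step 47. [r4c8∈{4}] r4c8's peers cover all but 4, so r4c8=4.
Step 48. [r9c8∈{5}] r9c8 is down to just 5, so r9c8=5.
Step 49. [r4c2∈{5}] only 5 remains possible at r4c2 ⇒ r4c2=5.
Step 50. [r9c5∈{9}] r9c5's peers cover all but 9 ⇒ r9c5=9.

Answer: 5 9 7 8 1 2 3 6 4 / 6 2 1 4 7 3 5 9 8 / 4 8 3 9 6 5 7 1 2 / 8 5 2 7 3 9 6 4 1 / 7 3 9 1 4 6 2 8 5 / 1 4 6 5 2 8 9 7 3 / 2 1 8 6 5 7 4 3 9 / 9 6 5 3 8 4 1 2 7 / 3 7 4 2 9 1 8 5 6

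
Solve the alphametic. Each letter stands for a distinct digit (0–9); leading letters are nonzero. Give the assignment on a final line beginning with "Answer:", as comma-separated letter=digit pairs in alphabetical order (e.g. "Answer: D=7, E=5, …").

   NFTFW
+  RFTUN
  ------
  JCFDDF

Step 1. [col 1: W + N ≡ F (mod 10)] F=0 is one option consistent with column 1 (W + N ≡ F (mod 10), carry-in 0) — take it, so F=0.
Step 2. [col 1: W + N ≡ F (mod 10)] column 1 (W + N ≡ F (mod 10), carry-in 0) doesn't pin N yet; pick N=8 and continue, so N=8.
Step 3. [J] adding two 5-digit numbers gives at most 5+1 digits, and here it does — J is that final carry and must be 1. So J=1.
Step 4. [col 1: W + N ≡ F (mod 10)] column 1 reads W+N+carry(0)=F with N=8, F=0; with digits 0,1,8 already taken and all letters distinct, the only value for W is 2. So W=2.
Step 5. [col 2: F + U ≡ D (mod 10)] column 2 (F + U ≡ D (mod 10), carry-in 1) doesn't pin D yet; pick D=6 and continue, so D=6.
Step 6. [col 2: F + U ≡ D (mod 10)] column 2 reads F+U+carry(1)=D with F=0, D=6; with digits 0,1,2,6,8 already taken and all letters distinct, the only value for U is 5, so U=5.
Step 7. [col 3: T + T ≡ D (mod 10)] column 3 reads T+T+carry(0)=D with D=6; with digits 0,1,2,5,6,8 already taken and all letters distinct, the only value for T is 3 ⇒ T=3.
Step 8. [col 5: N + R ≡ C (mod 10)] column 5: given N=8, carry-in 0, and digits 0,1,2,3,5,6,8 already taken and all letters distinct, N+R≡C (mod 10) forces C=7 ⇒ C=7.
Step 9. [col 5: N + R ≡ C (mod 10)] column 5 reads N+R+carry(0)=C with N=8, C=7; with digits 0,1,2,3,5,6,7,8 already taken and all letters distinct, the only value for R is 9 ⇒ R=9.

Answer: C=7, D=6, F=0, J=1, N=8, R=9, T=3, U=5, W=2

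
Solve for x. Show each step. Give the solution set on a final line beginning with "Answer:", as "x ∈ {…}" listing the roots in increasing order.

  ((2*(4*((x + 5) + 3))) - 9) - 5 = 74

Step 1. [((2*(4*((x + 5) + 3))) - 9) - 5 = 74] -5 is outermost — add 5 both sides, so sub: (2*(4*((x + 5) + 3))) - 9 = 79.
Step 2. [(2*(4*((x + 5) + 3))) - 9 = 79] peel the -9: add 9 from each side ⇒ sub: 2*(4*((x + 5) + 3)) = 88.
Step 3. [2*(4*((x + 5) + 3)) = 88] 2 out front; divide by 2, so div: 4*((x + 5) + 3) = 44.
Step 4. [4*((x + 5) + 3) = 44] LHS = 4·(…); ÷4 both sides, so div: (x + 5) + 3 = 11.
Step 5. [(x + 5) + 3 = 11] the outer +3 inverts by subtracting 3, so sub: x + 5 = 8.
Step 6. [x + 5 = 8] 5 comes off first (subtract 5) ⇒ sub: x = 3.

Answer: x ∈ {3}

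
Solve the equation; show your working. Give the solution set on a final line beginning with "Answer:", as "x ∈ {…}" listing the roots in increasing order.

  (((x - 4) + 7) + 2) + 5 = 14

Step 1. [(((x - 4) + 7) + 2) + 5 = 14] 5 comes off first (subtract 5). So sub: ((x - 4) + 7) + 2 = 9.
Step 2. [((x - 4) + 7) + 2 = 9] +2 is outermost — subtract 2 both sides. So sub: (x - 4) + 7 = 7.
Step 3. [(x - 4) + 7 = 7] +7 is outermost — subtract 7 both sides, so sub: x - 4 = 0.
Step 4. [x - 4 = 0] add 4: x sits inside (… - 4), so sub: x = 4.

Answer: x ∈ {4}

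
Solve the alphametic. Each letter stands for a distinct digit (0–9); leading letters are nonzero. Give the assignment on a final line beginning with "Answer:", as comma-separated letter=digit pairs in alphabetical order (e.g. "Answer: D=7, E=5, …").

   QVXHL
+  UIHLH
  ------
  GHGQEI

Step 1. [col 1: L + H ≡ I (mod 10)] no forcing yet in column 1 (carry-in 0); H=5 is free and consistent — try it. So H=5.
Step 2. [col 1: L + H ≡ I (mod 10)] no forcing yet in column 1 (carry-in 0); I=2 is free and consistent — try it, so I=2.
Step 3. [G] the sum has 6 digits but both addends have 5; that extra leading digit G is the final carry, namely 1. So G=1.
Step 4. [col 1: L + H ≡ I (mod 10)] in column 1 we have L+H≡I with carry-in 0; given H=5, I=2 and digits 1,2,5 already taken and all letters distinct, that pins L to 7. So L=7.
Step 5. [col 2: H + L ≡ E (mod 10)] from column 2 (H=5, L=7, carry-in 1, digits 1,2,5,7 already taken and all letters distinct): E must equal 3, so E=3.
Step 6. [col 3: X + H ≡ Q (mod 10)] several values work for X in column 3 (X + H ≡ Q (mod 10), carry-in 1); try X=0, so X=0.
Step 7. [col 3: X + H ≡ Q (mod 10)] from column 3 (X=0, H=5, carry-in 1, digits 0,1,2,3,5,7 already taken and all letters distinct): Q must equal 6, so Q=6.
Step 8. [col 4: V + I ≡ G (mod 10)] from column 4 (I=2, G=1, carry-in 0, digits 0,1,2,3,5,6,7 already taken and all letters distinct): V must equal 9, so V=9.
Step 9. [col 5: Q + U ≡ H (mod 10)] column 5: given Q=6, H=5, carry-in 1, and digits 0,1,2,3,5,6,7,9 already taken and all letters distinct, Q+U≡H (mod 10) forces U=8 ⇒ U=8.

Answer: E=3, G=1, H=5, I=2, L=7, Q=6, U=8, V=9, X=0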